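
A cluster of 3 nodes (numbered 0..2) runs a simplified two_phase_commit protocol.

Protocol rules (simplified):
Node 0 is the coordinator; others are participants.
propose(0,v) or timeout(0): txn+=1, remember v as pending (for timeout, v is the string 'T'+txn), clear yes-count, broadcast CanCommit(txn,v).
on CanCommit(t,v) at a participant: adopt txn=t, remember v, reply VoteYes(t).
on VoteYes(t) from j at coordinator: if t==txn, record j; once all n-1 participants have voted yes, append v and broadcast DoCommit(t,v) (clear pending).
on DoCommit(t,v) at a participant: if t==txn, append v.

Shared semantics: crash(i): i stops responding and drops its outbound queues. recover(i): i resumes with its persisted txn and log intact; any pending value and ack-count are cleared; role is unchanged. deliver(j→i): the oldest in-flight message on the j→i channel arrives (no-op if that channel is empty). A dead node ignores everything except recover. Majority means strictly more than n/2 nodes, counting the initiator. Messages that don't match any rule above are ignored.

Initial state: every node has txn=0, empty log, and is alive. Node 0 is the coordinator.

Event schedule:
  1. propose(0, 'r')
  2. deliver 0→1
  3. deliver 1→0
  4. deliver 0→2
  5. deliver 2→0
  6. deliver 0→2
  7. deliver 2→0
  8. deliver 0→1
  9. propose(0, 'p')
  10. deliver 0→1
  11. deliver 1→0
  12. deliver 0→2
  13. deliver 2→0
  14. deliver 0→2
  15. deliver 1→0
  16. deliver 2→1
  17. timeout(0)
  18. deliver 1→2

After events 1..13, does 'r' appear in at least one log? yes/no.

yes

[1] propose(0,'r') → N0(coor t1 [-])
[2] deliver 0→1 → N1(part t1 [-])
[3] deliver 1→0 → ∅
[4] deliver 0→2 → N2(part t1 [-])
[5] deliver 2→0 → N0(coor t1 [r])
[6] deliver 0→2 → N2(part t1 [r])
[7] deliver 2→0 → ∅
[8] deliver 0→1 → N1(part t1 [r])
[9] propose(0,'p') → N0(coor t2 [r])
[10] deliver 0→1 → N1(part t2 [r])
[11] deliver 1→0 → ∅
[12] deliver 0→2 → N2(part t2 [r])
[13] deliver 2→0 → N0(coor t2 [r,p])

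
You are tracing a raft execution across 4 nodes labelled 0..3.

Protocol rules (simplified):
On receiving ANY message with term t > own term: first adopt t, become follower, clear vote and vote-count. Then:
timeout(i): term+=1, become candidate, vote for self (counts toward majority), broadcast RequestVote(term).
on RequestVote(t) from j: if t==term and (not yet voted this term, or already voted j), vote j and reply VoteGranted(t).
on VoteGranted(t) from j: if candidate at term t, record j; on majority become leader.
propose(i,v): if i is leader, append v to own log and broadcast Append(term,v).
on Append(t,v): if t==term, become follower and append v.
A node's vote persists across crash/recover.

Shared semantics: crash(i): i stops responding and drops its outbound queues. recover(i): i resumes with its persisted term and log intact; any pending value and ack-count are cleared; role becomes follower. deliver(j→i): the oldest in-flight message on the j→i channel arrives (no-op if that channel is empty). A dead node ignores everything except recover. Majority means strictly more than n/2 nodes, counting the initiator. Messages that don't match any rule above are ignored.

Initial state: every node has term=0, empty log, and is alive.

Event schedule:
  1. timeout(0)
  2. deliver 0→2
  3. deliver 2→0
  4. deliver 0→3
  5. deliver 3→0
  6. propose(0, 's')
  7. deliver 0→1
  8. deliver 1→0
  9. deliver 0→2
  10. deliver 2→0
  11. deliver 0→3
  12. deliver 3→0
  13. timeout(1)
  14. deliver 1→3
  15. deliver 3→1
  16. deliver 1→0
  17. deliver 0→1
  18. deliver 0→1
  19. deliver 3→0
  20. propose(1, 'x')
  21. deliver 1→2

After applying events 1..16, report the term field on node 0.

2

1. timeout(0):  <0:cand t1 ->
2. deliver 0→2:  <2:foll t1 ->
3. deliver 2→0:  nop
4. deliver 0→3:  <3:foll t1 ->
5. deliver 3→0:  <0:lead t1 ->
6. propose(0,'s'):  <0:lead t1 s>
7. deliver 0→1:  <1:foll t1 ->
8. deliver 1→0:  nop
9. deliver 0→2:  <2:foll t1 s>
10. deliver 2→0:  nop
11. deliver 0→3:  <3:foll t1 s>
12. deliver 3→0:  nop
13. timeout(1):  <1:cand t2 ->
14. deliver 1→3:  <3:foll t2 s>
15. deliver 3→1:  nop
16. deliver 1→0:  <0:foll t2 s>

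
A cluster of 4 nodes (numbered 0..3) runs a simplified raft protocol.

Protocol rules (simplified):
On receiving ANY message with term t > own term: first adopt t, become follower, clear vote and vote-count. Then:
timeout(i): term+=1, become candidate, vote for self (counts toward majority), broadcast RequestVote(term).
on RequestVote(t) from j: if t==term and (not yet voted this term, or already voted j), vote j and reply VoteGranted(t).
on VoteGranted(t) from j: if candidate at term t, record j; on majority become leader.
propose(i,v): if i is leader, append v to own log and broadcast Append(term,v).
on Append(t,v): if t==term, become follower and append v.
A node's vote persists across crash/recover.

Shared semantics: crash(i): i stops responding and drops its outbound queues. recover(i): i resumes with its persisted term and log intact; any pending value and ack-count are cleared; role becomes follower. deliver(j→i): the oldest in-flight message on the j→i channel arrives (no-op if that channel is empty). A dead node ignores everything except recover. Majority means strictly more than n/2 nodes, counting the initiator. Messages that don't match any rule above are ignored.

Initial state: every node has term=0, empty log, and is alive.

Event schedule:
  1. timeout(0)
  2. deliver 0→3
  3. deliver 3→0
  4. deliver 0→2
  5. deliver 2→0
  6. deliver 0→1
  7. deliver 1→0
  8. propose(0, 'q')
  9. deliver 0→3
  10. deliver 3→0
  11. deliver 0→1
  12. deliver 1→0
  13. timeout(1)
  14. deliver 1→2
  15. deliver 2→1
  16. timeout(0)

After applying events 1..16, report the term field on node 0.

2

step 1 timeout(0): 0={cand,t=1,log=-}
step 2 deliver 0→3: 3={foll,t=1,log=-}
step 3 deliver 3→0: —
step 4 deliver 0→2: 2={foll,t=1,log=-}
step 5 deliver 2→0: 0={lead,t=1,log=-}
step 6 deliver 0→1: 1={foll,t=1,log=-}
step 7 deliver 1→0: —
step 8 propose(0,'q'): 0={lead,t=1,log=q}
step 9 deliver 0→3: 3={foll,t=1,log=q}
step 10 deliver 3→0: —
step 11 deliver 0→1: 1={foll,t=1,log=q}
step 12 deliver 1→0: —
step 13 timeout(1): 1={cand,t=2,log=q}
step 14 deliver 1→2: 2={foll,t=2,log=-}
step 15 deliver 2→1: —
step 16 timeout(0): 0={cand,t=2,log=q}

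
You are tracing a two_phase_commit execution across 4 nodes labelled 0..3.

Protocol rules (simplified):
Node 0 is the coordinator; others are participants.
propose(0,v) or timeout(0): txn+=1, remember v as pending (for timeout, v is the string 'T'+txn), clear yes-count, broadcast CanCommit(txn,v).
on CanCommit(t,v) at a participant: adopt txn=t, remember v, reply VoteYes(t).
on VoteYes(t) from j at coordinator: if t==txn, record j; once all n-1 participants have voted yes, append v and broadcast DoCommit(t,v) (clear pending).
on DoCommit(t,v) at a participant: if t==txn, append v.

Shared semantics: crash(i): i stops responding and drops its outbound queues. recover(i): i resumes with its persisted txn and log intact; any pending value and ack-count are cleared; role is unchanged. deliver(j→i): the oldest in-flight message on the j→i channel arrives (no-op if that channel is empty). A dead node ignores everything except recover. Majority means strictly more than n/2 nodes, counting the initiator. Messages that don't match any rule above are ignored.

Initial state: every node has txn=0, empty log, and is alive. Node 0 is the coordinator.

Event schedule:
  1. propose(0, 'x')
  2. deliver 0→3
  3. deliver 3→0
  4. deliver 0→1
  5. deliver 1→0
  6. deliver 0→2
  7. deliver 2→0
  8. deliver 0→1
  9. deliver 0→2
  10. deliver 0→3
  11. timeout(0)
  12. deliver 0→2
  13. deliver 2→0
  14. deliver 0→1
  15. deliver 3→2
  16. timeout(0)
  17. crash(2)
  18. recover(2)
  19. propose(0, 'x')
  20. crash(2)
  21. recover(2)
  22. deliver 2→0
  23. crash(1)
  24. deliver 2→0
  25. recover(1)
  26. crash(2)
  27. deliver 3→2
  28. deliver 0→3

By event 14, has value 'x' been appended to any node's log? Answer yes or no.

yes

after 1 — propose(0,'x'): n0:coor/t1/[-]
after 2 — deliver 0→3: n3:part/t1/[-]
after 3 — deliver 3→0: ·
after 4 — deliver 0→1: n1:part/t1/[-]
after 5 — deliver 1→0: ·
after 6 — deliver 0→2: n2:part/t1/[-]
after 7 — deliver 2→0: n0:coor/t1/[x]
after 8 — deliver 0→1: n1:part/t1/[x]
after 9 — deliver 0→2: n2:part/t1/[x]
after 10 — deliver 0→3: n3:part/t1/[x]
after 11 — timeout(0): n0:coor/t2/[x]
after 12 — deliver 0→2: n2:part/t2/[x]
after 13 — deliver 2→0: ·
after 14 — deliver 0→1: n1:part/t2/[x]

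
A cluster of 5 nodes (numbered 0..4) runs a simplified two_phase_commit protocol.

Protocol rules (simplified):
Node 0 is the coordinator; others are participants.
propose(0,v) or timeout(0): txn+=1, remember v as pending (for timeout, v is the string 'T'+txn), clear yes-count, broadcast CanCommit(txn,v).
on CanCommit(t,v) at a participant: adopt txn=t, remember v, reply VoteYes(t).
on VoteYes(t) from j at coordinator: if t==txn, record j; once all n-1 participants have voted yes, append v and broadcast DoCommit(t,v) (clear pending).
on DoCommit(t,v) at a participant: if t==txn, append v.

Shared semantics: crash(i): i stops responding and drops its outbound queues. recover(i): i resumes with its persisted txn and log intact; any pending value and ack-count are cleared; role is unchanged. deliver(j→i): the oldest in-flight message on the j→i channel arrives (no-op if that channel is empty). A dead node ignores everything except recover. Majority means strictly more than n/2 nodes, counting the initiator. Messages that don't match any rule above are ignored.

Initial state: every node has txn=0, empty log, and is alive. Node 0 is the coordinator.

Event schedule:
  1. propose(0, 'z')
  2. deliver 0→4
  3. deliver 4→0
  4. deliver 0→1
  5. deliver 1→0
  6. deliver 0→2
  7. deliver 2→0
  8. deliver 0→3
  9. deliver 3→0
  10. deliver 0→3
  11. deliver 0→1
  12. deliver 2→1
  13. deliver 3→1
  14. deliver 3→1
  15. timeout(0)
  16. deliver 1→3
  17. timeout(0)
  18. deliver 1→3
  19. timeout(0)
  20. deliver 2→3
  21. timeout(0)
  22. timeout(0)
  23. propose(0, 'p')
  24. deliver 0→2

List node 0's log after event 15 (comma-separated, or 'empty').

after 1 — propose(0,'z'): n0:coor/t1/[-]
after 2 — deliver 0→4: n4:part/t1/[-]
after 3 — deliver 4→0: ·
after 4 — deliver 0→1: n1:part/t1/[-]
after 5 — deliver 1→0: ·
after 6 — deliver 0→2: n2:part/t1/[-]
after 7 — deliver 2→0: ·
after 8 — deliver 0→3: n3:part/t1/[-]
after 9 — deliver 3→0: n0:coor/t1/[z]
after 10 — deliver 0→3: n3:part/t1/[z]
after 11 — deliver 0→1: n1:part/t1/[z]
after 12 — deliver 2→1: ·
after 13 — deliver 3→1: ·
after 14 — deliver 3→1: ·
after 15 — timeout(0): n0:coor/t2/[z]

z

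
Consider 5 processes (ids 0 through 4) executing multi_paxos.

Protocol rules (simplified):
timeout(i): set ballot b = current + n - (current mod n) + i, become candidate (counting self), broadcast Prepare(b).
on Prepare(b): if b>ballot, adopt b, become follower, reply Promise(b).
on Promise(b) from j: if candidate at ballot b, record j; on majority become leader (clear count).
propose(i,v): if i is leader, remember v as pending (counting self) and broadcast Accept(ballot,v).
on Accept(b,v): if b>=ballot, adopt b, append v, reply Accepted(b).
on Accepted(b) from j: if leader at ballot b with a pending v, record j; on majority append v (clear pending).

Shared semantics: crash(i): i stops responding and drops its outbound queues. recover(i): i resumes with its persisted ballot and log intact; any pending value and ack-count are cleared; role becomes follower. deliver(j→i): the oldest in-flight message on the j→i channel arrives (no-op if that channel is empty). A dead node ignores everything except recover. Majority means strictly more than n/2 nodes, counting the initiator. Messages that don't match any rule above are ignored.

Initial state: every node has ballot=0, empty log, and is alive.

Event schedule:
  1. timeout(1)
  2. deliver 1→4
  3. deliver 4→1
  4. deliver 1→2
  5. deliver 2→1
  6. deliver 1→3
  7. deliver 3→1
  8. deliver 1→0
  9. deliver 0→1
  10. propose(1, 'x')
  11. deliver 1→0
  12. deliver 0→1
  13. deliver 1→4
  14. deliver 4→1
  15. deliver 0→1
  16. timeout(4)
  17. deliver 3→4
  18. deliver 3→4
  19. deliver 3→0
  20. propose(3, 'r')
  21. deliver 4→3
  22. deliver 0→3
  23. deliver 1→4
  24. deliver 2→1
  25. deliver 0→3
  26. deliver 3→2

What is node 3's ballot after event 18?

6

e1 timeout(1): 1[cand,b=6,-]
e2 deliver 1→4: 4[foll,b=6,-]
e3 deliver 4→1: ·
e4 deliver 1→2: 2[foll,b=6,-]
e5 deliver 2→1: 1[lead,b=6,-]
e6 deliver 1→3: 3[foll,b=6,-]
e7 deliver 3→1: ·
e8 deliver 1→0: 0[foll,b=6,-]
e9 deliver 0→1: ·
e10 propose(1,'x'): ·
e11 deliver 1→0: 0[foll,b=6,x]
e12 deliver 0→1: ·
e13 deliver 1→4: 4[foll,b=6,x]
e14 deliver 4→1: 1[lead,b=6,x]
e15 deliver 0→1: ·
e16 timeout(4): 4[cand,b=14,x]
e17 deliver 3→4: ·
e18 deliver 3→4: ·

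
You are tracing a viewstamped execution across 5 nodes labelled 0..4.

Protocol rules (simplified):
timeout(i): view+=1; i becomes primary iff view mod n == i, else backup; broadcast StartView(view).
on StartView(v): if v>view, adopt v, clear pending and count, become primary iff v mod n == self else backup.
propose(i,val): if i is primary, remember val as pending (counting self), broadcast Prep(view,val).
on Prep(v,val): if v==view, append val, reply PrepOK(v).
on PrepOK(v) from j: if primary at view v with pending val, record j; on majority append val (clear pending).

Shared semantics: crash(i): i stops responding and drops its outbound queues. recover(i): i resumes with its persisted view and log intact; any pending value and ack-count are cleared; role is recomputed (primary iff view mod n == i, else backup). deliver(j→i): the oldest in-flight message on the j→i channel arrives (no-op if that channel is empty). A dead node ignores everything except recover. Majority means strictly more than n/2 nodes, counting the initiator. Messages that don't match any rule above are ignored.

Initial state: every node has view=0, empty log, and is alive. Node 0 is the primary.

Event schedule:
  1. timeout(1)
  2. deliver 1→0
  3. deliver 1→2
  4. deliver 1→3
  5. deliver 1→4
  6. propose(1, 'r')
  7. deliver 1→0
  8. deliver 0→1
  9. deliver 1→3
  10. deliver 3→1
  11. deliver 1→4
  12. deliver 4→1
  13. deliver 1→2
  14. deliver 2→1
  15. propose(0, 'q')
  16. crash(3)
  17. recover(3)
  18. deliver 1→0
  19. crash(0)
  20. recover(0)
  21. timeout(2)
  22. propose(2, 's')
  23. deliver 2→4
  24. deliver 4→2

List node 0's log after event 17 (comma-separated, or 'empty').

step 1 timeout(1): 1={prim,v=1,log=-}
step 2 deliver 1→0: 0={back,v=1,log=-}
step 3 deliver 1→2: 2={back,v=1,log=-}
step 4 deliver 1→3: 3={back,v=1,log=-}
step 5 deliver 1→4: 4={back,v=1,log=-}
step 6 propose(1,'r'): —
step 7 deliver 1→0: 0={back,v=1,log=r}
step 8 deliver 0→1: —
step 9 deliver 1→3: 3={back,v=1,log=r}
step 10 deliver 3→1: 1={prim,v=1,log=r}
step 11 deliver 1→4: 4={back,v=1,log=r}
step 12 deliver 4→1: —
step 13 deliver 1→2: 2={back,v=1,log=r}
step 14 deliver 2→1: —
step 15 propose(0,'q'): —
step 16 crash(3): 3={✗back,v=1,log=r}
step 17 recover(3): 3={back,v=1,log=r}

r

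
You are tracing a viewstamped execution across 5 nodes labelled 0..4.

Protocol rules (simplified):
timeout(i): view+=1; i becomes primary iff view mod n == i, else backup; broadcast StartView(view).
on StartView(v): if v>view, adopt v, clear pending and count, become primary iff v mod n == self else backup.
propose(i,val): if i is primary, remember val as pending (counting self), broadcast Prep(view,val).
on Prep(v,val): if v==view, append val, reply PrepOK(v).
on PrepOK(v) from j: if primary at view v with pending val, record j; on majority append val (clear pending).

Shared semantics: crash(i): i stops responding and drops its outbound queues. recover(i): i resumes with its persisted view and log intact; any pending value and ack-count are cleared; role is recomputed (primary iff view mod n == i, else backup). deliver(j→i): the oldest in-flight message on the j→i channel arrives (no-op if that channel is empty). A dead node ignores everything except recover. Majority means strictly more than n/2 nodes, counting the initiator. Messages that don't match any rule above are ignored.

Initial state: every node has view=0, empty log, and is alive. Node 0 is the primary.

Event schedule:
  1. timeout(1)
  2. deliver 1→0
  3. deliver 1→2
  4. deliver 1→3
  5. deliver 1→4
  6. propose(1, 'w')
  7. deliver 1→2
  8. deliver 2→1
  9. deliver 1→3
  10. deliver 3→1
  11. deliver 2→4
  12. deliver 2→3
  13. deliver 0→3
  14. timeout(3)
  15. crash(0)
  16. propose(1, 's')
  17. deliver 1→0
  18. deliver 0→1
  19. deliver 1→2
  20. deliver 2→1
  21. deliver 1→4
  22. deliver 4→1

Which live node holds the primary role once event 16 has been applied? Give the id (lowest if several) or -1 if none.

1

[1] timeout(1) → N1(prim v1 [-])
[2] deliver 1→0 → N0(back v1 [-])
[3] deliver 1→2 → N2(back v1 [-])
[4] deliver 1→3 → N3(back v1 [-])
[5] deliver 1→4 → N4(back v1 [-])
[6] propose(1,'w') → ∅
[7] deliver 1→2 → N2(back v1 [w])
[8] deliver 2→1 → ∅
[9] deliver 1→3 → N3(back v1 [w])
[10] deliver 3→1 → N1(prim v1 [w])
[11] deliver 2→4 → ∅
[12] deliver 2→3 → ∅
[13] deliver 0→3 → ∅
[14] timeout(3) → N3(back v2 [w])
[15] crash(0) → N0(✗back v1 [-])
[16] propose(1,'s') → ∅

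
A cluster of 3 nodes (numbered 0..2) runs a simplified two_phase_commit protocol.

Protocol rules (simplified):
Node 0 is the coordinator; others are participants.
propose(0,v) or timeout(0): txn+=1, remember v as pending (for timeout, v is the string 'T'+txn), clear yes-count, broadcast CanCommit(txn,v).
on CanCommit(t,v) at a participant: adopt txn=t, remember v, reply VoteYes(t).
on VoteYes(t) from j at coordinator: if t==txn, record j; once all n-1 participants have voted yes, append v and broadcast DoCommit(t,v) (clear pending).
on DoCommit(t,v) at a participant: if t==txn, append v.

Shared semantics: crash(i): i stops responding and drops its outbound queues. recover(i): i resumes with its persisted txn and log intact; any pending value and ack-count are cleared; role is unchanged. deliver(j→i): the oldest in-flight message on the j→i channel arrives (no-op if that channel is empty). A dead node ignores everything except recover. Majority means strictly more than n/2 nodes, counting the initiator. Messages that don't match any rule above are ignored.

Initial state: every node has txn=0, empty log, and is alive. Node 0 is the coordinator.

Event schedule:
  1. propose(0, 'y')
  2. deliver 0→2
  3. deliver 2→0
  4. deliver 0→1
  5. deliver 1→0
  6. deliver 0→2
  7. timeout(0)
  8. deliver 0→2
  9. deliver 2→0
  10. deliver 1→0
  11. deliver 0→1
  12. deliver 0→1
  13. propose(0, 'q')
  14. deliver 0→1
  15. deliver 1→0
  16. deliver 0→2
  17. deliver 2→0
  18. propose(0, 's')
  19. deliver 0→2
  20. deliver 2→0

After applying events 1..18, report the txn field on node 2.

3

e1 propose(0,'y'): 0[coor,t=1,-]
e2 deliver 0→2: 2[part,t=1,-]
e3 deliver 2→0: ·
e4 deliver 0→1: 1[part,t=1,-]
e5 deliver 1→0: 0[coor,t=1,y]
e6 deliver 0→2: 2[part,t=1,y]
e7 timeout(0): 0[coor,t=2,y]
e8 deliver 0→2: 2[part,t=2,y]
e9 deliver 2→0: ·
e10 deliver 1→0: ·
e11 deliver 0→1: 1[part,t=1,y]
e12 deliver 0→1: 1[part,t=2,y]
e13 propose(0,'q'): 0[coor,t=3,y]
e14 deliver 0→1: 1[part,t=3,y]
e15 deliver 1→0: ·
e16 deliver 0→2: 2[part,t=3,y]
e17 deliver 2→0: ·
e18 propose(0,'s'): 0[coor,t=4,y]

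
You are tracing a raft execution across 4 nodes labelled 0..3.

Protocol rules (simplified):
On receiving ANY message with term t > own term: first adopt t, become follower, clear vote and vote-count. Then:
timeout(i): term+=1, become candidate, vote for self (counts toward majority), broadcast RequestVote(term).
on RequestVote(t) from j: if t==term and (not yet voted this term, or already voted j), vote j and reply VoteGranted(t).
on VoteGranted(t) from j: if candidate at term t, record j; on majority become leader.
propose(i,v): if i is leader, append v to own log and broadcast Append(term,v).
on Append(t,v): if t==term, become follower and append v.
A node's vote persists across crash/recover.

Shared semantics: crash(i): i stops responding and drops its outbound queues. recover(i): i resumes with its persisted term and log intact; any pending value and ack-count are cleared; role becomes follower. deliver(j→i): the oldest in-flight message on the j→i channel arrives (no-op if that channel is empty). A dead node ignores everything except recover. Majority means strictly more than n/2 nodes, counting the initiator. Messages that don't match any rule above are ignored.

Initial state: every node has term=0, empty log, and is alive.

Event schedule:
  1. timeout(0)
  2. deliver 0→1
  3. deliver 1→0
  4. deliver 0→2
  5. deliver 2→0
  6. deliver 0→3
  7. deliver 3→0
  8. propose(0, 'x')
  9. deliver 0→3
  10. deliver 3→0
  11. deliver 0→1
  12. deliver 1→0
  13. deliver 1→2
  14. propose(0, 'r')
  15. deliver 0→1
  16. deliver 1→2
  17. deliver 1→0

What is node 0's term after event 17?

step 1 timeout(0): 0={cand,t=1,log=-}
step 2 deliver 0→1: 1={foll,t=1,log=-}
step 3 deliver 1→0: —
step 4 deliver 0→2: 2={foll,t=1,log=-}
step 5 deliver 2→0: 0={lead,t=1,log=-}
step 6 deliver 0→3: 3={foll,t=1,log=-}
step 7 deliver 3→0: —
step 8 propose(0,'x'): 0={lead,t=1,log=x}
step 9 deliver 0→3: 3={foll,t=1,log=x}
step 10 deliver 3→0: —
step 11 deliver 0→1: 1={foll,t=1,log=x}
step 12 deliver 1→0: —
step 13 deliver 1→2: —
step 14 propose(0,'r'): 0={lead,t=1,log=x,r}
step 15 deliver 0→1: 1={foll,t=1,log=x,r}
step 16 deliver 1→2: —
step 17 deliver 1→0: —

1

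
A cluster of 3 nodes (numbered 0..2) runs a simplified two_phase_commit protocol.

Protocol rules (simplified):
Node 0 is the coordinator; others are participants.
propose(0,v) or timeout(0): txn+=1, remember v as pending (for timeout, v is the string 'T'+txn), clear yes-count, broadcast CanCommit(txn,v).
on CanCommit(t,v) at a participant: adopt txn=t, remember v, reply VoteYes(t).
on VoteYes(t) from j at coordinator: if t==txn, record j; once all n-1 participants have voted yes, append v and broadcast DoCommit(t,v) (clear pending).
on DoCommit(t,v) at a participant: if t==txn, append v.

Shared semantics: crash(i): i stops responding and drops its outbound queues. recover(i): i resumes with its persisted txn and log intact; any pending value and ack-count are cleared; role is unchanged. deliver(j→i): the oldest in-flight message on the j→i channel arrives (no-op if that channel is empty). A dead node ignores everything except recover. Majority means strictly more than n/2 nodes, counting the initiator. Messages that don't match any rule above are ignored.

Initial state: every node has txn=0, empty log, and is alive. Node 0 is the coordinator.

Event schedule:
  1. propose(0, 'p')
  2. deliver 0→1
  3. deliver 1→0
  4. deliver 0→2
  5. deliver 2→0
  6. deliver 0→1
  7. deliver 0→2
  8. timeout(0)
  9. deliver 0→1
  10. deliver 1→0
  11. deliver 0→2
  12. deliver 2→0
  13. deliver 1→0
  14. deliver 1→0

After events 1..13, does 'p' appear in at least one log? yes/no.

e1 propose(0,'p'): 0[coor,t=1,-]
e2 deliver 0→1: 1[part,t=1,-]
e3 deliver 1→0: ·
e4 deliver 0→2: 2[part,t=1,-]
e5 deliver 2→0: 0[coor,t=1,p]
e6 deliver 0→1: 1[part,t=1,p]
e7 deliver 0→2: 2[part,t=1,p]
e8 timeout(0): 0[coor,t=2,p]
e9 deliver 0→1: 1[part,t=2,p]
e10 deliver 1→0: ·
e11 deliver 0→2: 2[part,t=2,p]
e12 deliver 2→0: 0[coor,t=2,p,T2]
e13 deliver 1→0: ·

yes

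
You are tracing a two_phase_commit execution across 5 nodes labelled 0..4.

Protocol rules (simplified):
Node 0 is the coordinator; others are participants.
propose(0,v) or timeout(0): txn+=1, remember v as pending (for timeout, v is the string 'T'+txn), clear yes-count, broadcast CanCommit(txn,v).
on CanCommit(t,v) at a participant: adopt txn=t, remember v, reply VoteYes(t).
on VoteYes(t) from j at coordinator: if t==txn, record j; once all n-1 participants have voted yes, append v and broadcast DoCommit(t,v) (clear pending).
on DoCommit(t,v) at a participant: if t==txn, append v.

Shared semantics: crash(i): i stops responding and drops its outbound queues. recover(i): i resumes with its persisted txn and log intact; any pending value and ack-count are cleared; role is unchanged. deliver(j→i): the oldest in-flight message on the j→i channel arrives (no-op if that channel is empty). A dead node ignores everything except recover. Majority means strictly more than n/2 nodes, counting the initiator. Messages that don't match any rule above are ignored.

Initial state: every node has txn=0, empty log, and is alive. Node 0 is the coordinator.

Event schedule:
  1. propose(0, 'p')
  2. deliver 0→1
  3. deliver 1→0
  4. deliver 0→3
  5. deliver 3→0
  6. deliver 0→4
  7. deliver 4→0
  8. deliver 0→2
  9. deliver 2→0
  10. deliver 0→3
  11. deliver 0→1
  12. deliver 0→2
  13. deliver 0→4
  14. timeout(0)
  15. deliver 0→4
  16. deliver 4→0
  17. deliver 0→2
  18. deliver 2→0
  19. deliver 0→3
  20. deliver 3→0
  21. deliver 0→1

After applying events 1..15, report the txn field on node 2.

1

after 1 — propose(0,'p'): n0:coor/t1/[-]
after 2 — deliver 0→1: n1:part/t1/[-]
after 3 — deliver 1→0: ·
after 4 — deliver 0→3: n3:part/t1/[-]
after 5 — deliver 3→0: ·
after 6 — deliver 0→4: n4:part/t1/[-]
after 7 — deliver 4→0: ·
after 8 — deliver 0→2: n2:part/t1/[-]
after 9 — deliver 2→0: n0:coor/t1/[p]
after 10 — deliver 0→3: n3:part/t1/[p]
after 11 — deliver 0→1: n1:part/t1/[p]
after 12 — deliver 0→2: n2:part/t1/[p]
after 13 — deliver 0→4: n4:part/t1/[p]
after 14 — timeout(0): n0:coor/t2/[p]
after 15 — deliver 0→4: n4:part/t2/[p]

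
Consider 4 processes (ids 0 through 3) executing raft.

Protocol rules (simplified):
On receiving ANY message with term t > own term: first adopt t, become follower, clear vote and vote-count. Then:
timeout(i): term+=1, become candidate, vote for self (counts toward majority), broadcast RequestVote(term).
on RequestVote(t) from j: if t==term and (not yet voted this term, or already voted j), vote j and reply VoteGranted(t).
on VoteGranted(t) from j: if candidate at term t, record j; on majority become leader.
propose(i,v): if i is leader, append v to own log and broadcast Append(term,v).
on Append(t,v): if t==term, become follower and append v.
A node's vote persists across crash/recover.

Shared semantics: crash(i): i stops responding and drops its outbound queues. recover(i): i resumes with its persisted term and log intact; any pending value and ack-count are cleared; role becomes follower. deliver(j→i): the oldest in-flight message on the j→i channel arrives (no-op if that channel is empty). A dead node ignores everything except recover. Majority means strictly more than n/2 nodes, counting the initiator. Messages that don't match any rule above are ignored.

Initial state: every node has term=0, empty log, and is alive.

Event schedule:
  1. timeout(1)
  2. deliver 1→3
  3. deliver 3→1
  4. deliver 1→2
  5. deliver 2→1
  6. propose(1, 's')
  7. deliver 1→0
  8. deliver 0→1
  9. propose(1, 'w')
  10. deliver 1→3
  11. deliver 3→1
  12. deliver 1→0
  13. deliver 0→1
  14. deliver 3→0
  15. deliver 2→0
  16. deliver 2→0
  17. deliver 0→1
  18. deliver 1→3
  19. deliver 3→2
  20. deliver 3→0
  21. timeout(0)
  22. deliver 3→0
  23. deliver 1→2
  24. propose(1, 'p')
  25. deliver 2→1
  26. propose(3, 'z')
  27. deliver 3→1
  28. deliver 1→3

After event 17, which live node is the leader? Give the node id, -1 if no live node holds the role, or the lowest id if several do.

step 1 timeout(1): 1={cand,t=1,log=-}
step 2 deliver 1→3: 3={foll,t=1,log=-}
step 3 deliver 3→1: —
step 4 deliver 1→2: 2={foll,t=1,log=-}
step 5 deliver 2→1: 1={lead,t=1,log=-}
step 6 propose(1,'s'): 1={lead,t=1,log=s}
step 7 deliver 1→0: 0={foll,t=1,log=-}
step 8 deliver 0→1: —
step 9 propose(1,'w'): 1={lead,t=1,log=s,w}
step 10 deliver 1→3: 3={foll,t=1,log=s}
step 11 deliver 3→1: —
step 12 deliver 1→0: 0={foll,t=1,log=s}
step 13 deliver 0→1: —
step 14 deliver 3→0: —
step 15 deliver 2→0: —
step 16 deliver 2→0: —
step 17 deliver 0→1: —

1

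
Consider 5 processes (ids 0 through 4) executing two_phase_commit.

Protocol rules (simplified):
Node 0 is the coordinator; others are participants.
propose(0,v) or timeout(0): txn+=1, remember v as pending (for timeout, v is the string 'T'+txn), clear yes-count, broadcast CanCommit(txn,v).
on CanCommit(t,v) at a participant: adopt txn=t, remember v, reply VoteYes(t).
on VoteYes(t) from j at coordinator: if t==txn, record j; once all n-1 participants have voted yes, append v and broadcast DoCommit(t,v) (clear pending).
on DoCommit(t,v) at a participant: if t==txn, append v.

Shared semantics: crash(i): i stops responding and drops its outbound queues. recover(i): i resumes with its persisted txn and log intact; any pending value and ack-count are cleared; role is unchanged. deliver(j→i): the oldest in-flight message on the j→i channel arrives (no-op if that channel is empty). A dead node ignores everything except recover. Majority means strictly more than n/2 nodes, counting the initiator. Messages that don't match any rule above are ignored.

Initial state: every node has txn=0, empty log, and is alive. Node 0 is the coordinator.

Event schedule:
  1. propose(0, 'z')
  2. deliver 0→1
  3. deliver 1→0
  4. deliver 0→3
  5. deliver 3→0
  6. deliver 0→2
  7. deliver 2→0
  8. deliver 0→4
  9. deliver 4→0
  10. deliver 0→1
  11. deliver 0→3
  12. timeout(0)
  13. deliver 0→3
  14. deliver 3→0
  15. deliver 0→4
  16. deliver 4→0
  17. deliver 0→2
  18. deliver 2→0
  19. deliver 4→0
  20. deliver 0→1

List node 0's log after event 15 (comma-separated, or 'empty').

e1 propose(0,'z'): 0[coor,t=1,-]
e2 deliver 0→1: 1[part,t=1,-]
e3 deliver 1→0: ·
e4 deliver 0→3: 3[part,t=1,-]
e5 deliver 3→0: ·
e6 deliver 0→2: 2[part,t=1,-]
e7 deliver 2→0: ·
e8 deliver 0→4: 4[part,t=1,-]
e9 deliver 4→0: 0[coor,t=1,z]
e10 deliver 0→1: 1[part,t=1,z]
e11 deliver 0→3: 3[part,t=1,z]
e12 timeout(0): 0[coor,t=2,z]
e13 deliver 0→3: 3[part,t=2,z]
e14 deliver 3→0: ·
e15 deliver 0→4: 4[part,t=1,z]

z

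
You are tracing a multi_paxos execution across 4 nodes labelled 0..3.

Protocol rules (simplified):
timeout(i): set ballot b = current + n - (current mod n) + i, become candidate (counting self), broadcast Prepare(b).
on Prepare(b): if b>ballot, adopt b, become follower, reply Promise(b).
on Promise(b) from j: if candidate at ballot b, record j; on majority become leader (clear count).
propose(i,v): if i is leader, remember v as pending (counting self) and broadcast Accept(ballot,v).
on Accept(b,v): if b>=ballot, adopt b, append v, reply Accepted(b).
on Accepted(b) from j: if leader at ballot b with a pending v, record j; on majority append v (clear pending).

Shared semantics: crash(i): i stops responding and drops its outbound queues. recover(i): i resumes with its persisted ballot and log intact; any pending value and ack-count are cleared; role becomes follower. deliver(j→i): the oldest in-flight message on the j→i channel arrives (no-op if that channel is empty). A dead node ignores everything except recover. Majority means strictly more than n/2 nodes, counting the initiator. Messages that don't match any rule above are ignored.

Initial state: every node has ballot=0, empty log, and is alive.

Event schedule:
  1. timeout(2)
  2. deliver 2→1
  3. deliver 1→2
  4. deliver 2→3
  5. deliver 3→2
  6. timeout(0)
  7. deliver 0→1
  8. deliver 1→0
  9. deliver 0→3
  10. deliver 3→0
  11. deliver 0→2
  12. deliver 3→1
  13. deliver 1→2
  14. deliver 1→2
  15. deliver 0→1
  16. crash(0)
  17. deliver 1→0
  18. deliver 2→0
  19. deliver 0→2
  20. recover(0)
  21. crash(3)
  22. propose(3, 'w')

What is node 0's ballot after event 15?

1. timeout(2):  <2:cand b6 ->
2. deliver 2→1:  <1:foll b6 ->
3. deliver 1→2:  nop
4. deliver 2→3:  <3:foll b6 ->
5. deliver 3→2:  <2:lead b6 ->
6. timeout(0):  <0:cand b4 ->
7. deliver 0→1:  nop
8. deliver 1→0:  nop
9. deliver 0→3:  nop
10. deliver 3→0:  nop
11. deliver 0→2:  nop
12. deliver 3→1:  nop
13. deliver 1→2:  nop
14. deliver 1→2:  nop
15. deliver 0→1:  nop

4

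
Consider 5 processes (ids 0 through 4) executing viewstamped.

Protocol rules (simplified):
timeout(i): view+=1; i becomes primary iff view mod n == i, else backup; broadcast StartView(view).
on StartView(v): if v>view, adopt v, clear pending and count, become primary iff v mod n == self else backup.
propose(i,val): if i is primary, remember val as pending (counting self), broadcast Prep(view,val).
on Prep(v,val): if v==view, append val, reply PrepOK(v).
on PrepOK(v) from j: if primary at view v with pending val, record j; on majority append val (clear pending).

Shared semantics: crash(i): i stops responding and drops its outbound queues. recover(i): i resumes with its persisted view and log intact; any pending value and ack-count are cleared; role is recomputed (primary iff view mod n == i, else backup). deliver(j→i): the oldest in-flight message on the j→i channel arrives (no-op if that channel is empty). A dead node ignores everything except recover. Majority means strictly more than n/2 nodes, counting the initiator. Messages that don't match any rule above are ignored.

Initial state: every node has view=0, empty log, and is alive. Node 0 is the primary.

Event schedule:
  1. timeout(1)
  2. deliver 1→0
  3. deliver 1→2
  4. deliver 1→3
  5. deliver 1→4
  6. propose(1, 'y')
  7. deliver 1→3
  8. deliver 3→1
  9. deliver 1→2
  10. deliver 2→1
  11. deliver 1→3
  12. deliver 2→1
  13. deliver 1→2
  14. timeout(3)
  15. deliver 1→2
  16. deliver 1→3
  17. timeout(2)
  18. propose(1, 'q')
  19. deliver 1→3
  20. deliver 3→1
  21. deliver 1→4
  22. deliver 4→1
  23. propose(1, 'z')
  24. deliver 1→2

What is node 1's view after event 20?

2

[1] timeout(1) → N1(prim v1 [-])
[2] deliver 1→0 → N0(back v1 [-])
[3] deliver 1→2 → N2(back v1 [-])
[4] deliver 1→3 → N3(back v1 [-])
[5] deliver 1→4 → N4(back v1 [-])
[6] propose(1,'y') → ∅
[7] deliver 1→3 → N3(back v1 [y])
[8] deliver 3→1 → ∅
[9] deliver 1→2 → N2(back v1 [y])
[10] deliver 2→1 → N1(prim v1 [y])
[11] deliver 1→3 → ∅
[12] deliver 2→1 → ∅
[13] deliver 1→2 → ∅
[14] timeout(3) → N3(back v2 [y])
[15] deliver 1→2 → ∅
[16] deliver 1→3 → ∅
[17] timeout(2) → N2(prim v2 [y])
[18] propose(1,'q') → ∅
[19] deliver 1→3 → ∅
[20] deliver 3→1 → N1(back v2 [y])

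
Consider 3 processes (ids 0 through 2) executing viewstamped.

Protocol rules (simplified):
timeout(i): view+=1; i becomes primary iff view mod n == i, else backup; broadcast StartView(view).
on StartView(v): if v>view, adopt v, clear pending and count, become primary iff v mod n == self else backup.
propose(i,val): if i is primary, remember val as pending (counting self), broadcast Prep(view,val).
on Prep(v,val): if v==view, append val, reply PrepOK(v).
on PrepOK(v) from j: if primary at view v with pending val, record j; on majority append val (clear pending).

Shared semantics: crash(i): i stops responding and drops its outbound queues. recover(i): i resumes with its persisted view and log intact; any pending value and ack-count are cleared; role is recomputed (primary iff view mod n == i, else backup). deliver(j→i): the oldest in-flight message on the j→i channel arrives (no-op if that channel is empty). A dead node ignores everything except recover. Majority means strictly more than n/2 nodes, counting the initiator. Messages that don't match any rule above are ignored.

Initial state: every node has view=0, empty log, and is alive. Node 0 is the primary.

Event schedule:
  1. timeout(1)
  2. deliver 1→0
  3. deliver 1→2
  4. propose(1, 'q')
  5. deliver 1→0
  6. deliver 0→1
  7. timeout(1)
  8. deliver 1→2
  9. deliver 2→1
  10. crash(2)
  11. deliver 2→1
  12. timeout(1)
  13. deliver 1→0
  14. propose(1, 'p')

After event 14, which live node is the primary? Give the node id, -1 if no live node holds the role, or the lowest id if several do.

-1

after 1 — timeout(1): n1:prim/v1/[-]
after 2 — deliver 1→0: n0:back/v1/[-]
after 3 — deliver 1→2: n2:back/v1/[-]
after 4 — propose(1,'q'): ·
after 5 — deliver 1→0: n0:back/v1/[q]
after 6 — deliver 0→1: n1:prim/v1/[q]
after 7 — timeout(1): n1:back/v2/[q]
after 8 — deliver 1→2: n2:back/v1/[q]
after 9 — deliver 2→1: ·
after 10 — crash(2): n2:✗back/v1/[q]
after 11 — deliver 2→1: ·
after 12 — timeout(1): n1:back/v3/[q]
after 13 — deliver 1→0: n0:back/v2/[q]
after 14 — propose(1,'p'): ·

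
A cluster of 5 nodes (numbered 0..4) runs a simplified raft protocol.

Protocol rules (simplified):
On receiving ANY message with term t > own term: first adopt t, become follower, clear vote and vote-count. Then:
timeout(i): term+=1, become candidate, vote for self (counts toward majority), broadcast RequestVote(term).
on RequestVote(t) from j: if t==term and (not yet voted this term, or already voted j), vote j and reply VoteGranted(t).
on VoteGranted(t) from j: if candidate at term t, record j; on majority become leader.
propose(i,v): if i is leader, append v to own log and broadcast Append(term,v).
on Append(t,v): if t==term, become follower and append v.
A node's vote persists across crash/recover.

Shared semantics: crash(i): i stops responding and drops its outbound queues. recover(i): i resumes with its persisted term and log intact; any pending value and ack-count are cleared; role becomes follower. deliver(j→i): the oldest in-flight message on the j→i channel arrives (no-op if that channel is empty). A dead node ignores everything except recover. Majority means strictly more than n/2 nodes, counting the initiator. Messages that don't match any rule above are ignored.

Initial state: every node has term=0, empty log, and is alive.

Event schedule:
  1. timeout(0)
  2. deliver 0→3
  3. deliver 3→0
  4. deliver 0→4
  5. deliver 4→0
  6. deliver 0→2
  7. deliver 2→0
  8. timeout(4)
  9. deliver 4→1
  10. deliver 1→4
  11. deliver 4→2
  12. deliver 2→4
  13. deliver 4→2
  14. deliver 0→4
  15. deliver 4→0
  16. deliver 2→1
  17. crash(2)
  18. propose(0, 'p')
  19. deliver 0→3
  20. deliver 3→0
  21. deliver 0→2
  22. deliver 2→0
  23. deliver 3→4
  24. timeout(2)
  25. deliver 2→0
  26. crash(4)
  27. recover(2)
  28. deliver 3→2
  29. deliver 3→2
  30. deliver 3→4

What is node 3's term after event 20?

[1] timeout(0) → N0(cand t1 [-])
[2] deliver 0→3 → N3(foll t1 [-])
[3] deliver 3→0 → ∅
[4] deliver 0→4 → N4(foll t1 [-])
[5] deliver 4→0 → N0(lead t1 [-])
[6] deliver 0→2 → N2(foll t1 [-])
[7] deliver 2→0 → ∅
[8] timeout(4) → N4(cand t2 [-])
[9] deliver 4→1 → N1(foll t2 [-])
[10] deliver 1→4 → ∅
[11] deliver 4→2 → N2(foll t2 [-])
[12] deliver 2→4 → N4(lead t2 [-])
[13] deliver 4→2 → ∅
[14] deliver 0→4 → ∅
[15] deliver 4→0 → N0(foll t2 [-])
[16] deliver 2→1 → ∅
[17] crash(2) → N2(✗foll t2 [-])
[18] propose(0,'p') → ∅
[19] deliver 0→3 → ∅
[20] deliver 3→0 → ∅

1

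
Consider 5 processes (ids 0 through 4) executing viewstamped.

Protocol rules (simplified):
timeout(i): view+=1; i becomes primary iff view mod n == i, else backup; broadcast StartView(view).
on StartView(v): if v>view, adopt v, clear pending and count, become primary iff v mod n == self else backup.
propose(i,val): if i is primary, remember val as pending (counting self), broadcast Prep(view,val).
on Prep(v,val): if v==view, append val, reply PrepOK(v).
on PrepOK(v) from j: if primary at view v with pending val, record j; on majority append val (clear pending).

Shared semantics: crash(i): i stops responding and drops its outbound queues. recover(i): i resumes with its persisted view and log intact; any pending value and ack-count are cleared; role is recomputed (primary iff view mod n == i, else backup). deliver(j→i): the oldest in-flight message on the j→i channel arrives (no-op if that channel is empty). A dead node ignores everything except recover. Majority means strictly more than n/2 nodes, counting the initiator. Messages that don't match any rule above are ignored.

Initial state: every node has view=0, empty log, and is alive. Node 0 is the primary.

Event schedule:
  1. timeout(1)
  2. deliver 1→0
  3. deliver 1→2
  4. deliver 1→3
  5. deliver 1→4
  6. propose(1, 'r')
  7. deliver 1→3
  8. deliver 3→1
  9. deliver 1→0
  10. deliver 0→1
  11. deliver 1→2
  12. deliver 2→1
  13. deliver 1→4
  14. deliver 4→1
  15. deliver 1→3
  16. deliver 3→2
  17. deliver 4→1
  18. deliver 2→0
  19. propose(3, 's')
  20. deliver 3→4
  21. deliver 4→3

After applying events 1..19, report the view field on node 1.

after 1 — timeout(1): n1:prim/v1/[-]
after 2 — deliver 1→0: n0:back/v1/[-]
after 3 — deliver 1→2: n2:back/v1/[-]
after 4 — deliver 1→3: n3:back/v1/[-]
after 5 — deliver 1→4: n4:back/v1/[-]
after 6 — propose(1,'r'): ·
after 7 — deliver 1→3: n3:back/v1/[r]
after 8 — deliver 3→1: ·
after 9 — deliver 1→0: n0:back/v1/[r]
after 10 — deliver 0→1: n1:prim/v1/[r]
after 11 — deliver 1→2: n2:back/v1/[r]
after 12 — deliver 2→1: ·
after 13 — deliver 1→4: n4:back/v1/[r]
after 14 — deliver 4→1: ·
after 15 — deliver 1→3: ·
after 16 — deliver 3→2: ·
after 17 — deliver 4→1: ·
after 18 — deliver 2→0: ·
after 19 — propose(3,'s'): ·

1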